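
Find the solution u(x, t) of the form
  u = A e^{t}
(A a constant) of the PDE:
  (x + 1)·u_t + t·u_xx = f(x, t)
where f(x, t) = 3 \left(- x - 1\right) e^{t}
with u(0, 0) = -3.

Substitute the ansatz u = A e^{t} into the left-hand side.
Derivatives of the ansatz:
  u_t = A e^{t}
  u_xx = 0
Term by term:
  (x + 1)·u_t = A x e^{t} + A e^{t}
  t·u_xx = 0
So the left-hand side equals
  A x e^{t} + A e^{t}
This must equal f(x, t) identically; expanded, f = - 3 x e^{t} - 3 e^{t}.
Matching coefficients of the independent functions:
  [x e^{t}, e^{t}]:  A = -3
Solving: A = -3.
Check against the point condition:
  u(0, 0) = -3  ⟹  A = -3  ✓
Hence u(x, t) = - 3 e^{t}.

Answer: u(x, t) = - 3 e^{t}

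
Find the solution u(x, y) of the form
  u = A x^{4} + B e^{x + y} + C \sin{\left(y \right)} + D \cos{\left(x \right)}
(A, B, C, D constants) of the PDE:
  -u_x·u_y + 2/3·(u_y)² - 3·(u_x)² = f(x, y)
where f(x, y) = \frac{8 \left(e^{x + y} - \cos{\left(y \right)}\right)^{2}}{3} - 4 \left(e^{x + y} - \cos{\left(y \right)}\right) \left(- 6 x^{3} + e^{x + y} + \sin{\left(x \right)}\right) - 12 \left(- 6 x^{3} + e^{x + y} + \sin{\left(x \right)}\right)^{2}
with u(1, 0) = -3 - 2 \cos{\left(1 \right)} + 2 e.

Substitute the ansatz u = A x^{4} + B e^{x + y} + C \sin{\left(y \right)} + D \cos{\left(x \right)} into the left-hand side.
Derivatives of the ansatz:
  u_x = 4 A x^{3} + B e^{x} e^{y} - D \sin{\left(x \right)}
  u_y = B e^{x} e^{y} + C \cos{\left(y \right)}
Term by term:
  -u_x·u_y = - 4 A B x^{3} e^{x} e^{y} - 4 A C x^{3} \cos{\left(y \right)} - B^{2} e^{2 x} e^{2 y} - B C e^{x} e^{y} \cos{\left(y \right)} + B D e^{x} e^{y} \sin{\left(x \right)} + C D \sin{\left(x \right)} \cos{\left(y \right)}
  2/3·(u_y)² = \frac{2 B^{2} e^{2 x} e^{2 y}}{3} + \frac{4 B C e^{x} e^{y} \cos{\left(y \right)}}{3} + \frac{2 C^{2} \cos^{2}{\left(y \right)}}{3}
  -3·(u_x)² = - 48 A^{2} x^{6} - 24 A B x^{3} e^{x} e^{y} + 24 A D x^{3} \sin{\left(x \right)} - 3 B^{2} e^{2 x} e^{2 y} + 6 B D e^{x} e^{y} \sin{\left(x \right)} - 3 D^{2} \sin^{2}{\left(x \right)}
So the left-hand side equals
  - 48 A^{2} x^{6} - 28 A B x^{3} e^{x} e^{y} - 4 A C x^{3} \cos{\left(y \right)} + 24 A D x^{3} \sin{\left(x \right)} - \frac{10 B^{2} e^{2 x} e^{2 y}}{3} + \frac{B C e^{x} e^{y} \cos{\left(y \right)}}{3} + 7 B D e^{x} e^{y} \sin{\left(x \right)} + \frac{2 C^{2} \cos^{2}{\left(y \right)}}{3} + C D \sin{\left(x \right)} \cos{\left(y \right)} - 3 D^{2} \sin^{2}{\left(x \right)}
This must equal f(x, y) identically; expanded, f = - 432 x^{6} + 168 x^{3} e^{x} e^{y} + 144 x^{3} \sin{\left(x \right)} - 24 x^{3} \cos{\left(y \right)} - \frac{40 e^{2 x} e^{2 y}}{3} - 28 e^{x} e^{y} \sin{\left(x \right)} - \frac{4 e^{x} e^{y} \cos{\left(y \right)}}{3} - 12 \sin^{2}{\left(x \right)} + 4 \sin{\left(x \right)} \cos{\left(y \right)} + \frac{8 \cos^{2}{\left(y \right)}}{3}.
Matching coefficients of the independent functions:
  [x^{6}]:  - 48 A^{2} = -432
  [x^{3} \sin{\left(x \right)}]:  24 A D = 144
  [x^{3} \cos{\left(y \right)}]:  - 4 A C = -24
  [e^{2 x} e^{2 y}]:  - \frac{10 B^{2}}{3} = - \frac{40}{3}
  [\sin{\left(x \right)} \cos{\left(y \right)}]:  C D = 4
  [x^{3} e^{x} e^{y}]:  - 28 A B = 168
  [e^{x} e^{y} \sin{\left(x \right)}]:  7 B D = -28
  [e^{x} e^{y} \cos{\left(y \right)}]:  \frac{B C}{3} = - \frac{4}{3}
  [\sin^{2}{\left(x \right)}]:  - 3 D^{2} = -12
  [\cos^{2}{\left(y \right)}]:  \frac{2 C^{2}}{3} = \frac{8}{3}
These equations allow (A, B, C, D) = (-3, 2, -2, -2) or (3, -2, 2, 2).
Impose the point condition(s):
  u(1, 0) = -3 - 2 \cos{\left(1 \right)} + 2 e  ⟹  A + e B + D \cos{\left(1 \right)} = -3 - 2 \cos{\left(1 \right)} + 2 e
Only A = -3, B = 2, C = -2, D = -2 satisfies everything.
Hence u(x, y) = - 3 x^{4} + 2 e^{x + y} - 2 \sin{\left(y \right)} - 2 \cos{\left(x \right)}.

Answer: u(x, y) = - 3 x^{4} + 2 e^{x + y} - 2 \sin{\left(y \right)} - 2 \cos{\left(x \right)}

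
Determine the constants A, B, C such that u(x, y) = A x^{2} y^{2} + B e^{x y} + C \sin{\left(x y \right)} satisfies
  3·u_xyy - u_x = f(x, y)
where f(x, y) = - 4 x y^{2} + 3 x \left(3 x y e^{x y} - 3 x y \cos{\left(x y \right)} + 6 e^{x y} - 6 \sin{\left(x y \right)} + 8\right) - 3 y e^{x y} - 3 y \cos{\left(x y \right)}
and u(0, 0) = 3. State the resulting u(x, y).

Answer: u(x, y) = 2 x^{2} y^{2} + 3 e^{x y} + 3 \sin{\left(x y \right)}

Derivation:
Substitute the ansatz u = A x^{2} y^{2} + B e^{x y} + C \sin{\left(x y \right)} into the left-hand side.
Derivatives of the ansatz:
  u_xyy = 4 A x + B x^{2} y e^{x y} + 2 B x e^{x y} - C x^{2} y \cos{\left(x y \right)} - 2 C x \sin{\left(x y \right)}
  u_x = 2 A x y^{2} + B y e^{x y} + C y \cos{\left(x y \right)}
Term by term:
  3·u_xyy = 12 A x + 3 B x^{2} y e^{x y} + 6 B x e^{x y} - 3 C x^{2} y \cos{\left(x y \right)} - 6 C x \sin{\left(x y \right)}
  -u_x = - 2 A x y^{2} - B y e^{x y} - C y \cos{\left(x y \right)}
So the left-hand side equals
  - 2 A x y^{2} + 12 A x + 3 B x^{2} y e^{x y} + 6 B x e^{x y} - B y e^{x y} - 3 C x^{2} y \cos{\left(x y \right)} - 6 C x \sin{\left(x y \right)} - C y \cos{\left(x y \right)}
This must equal f(x, y) identically; expanded, f = 9 x^{2} y e^{x y} - 9 x^{2} y \cos{\left(x y \right)} - 4 x y^{2} + 18 x e^{x y} - 18 x \sin{\left(x y \right)} + 24 x - 3 y e^{x y} - 3 y \cos{\left(x y \right)}.
Matching coefficients of the independent functions:
  [x]:  12 A = 24
  [x y^{2}]:  - 2 A = -4
  [x e^{x y}]:  6 B = 18
  [x \sin{\left(x y \right)}]:  - 6 C = -18
  [y e^{x y}]:  - B = -3
  [y \cos{\left(x y \right)}]:  - C = -3
  [x^{2} y e^{x y}]:  3 B = 9
  [x^{2} y \cos{\left(x y \right)}]:  - 3 C = -9
Solving: A = 2, B = 3, C = 3.
Check against the point condition:
  u(0, 0) = 3  ⟹  B = 3  ✓
Hence u(x, y) = 2 x^{2} y^{2} + 3 e^{x y} + 3 \sin{\left(x y \right)}.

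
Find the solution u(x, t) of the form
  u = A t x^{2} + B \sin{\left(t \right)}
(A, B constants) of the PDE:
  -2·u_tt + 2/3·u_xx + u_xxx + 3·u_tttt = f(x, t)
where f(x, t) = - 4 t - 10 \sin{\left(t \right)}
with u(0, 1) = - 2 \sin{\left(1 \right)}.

Substitute the ansatz u = A t x^{2} + B \sin{\left(t \right)} into the left-hand side.
Derivatives of the ansatz:
  u_tt = - B \sin{\left(t \right)}
  u_xx = 2 A t
  u_xxx = 0
  u_tttt = B \sin{\left(t \right)}
Term by term:
  -2·u_tt = 2 B \sin{\left(t \right)}
  2/3·u_xx = \frac{4 A t}{3}
  u_xxx = 0
  3·u_tttt = 3 B \sin{\left(t \right)}
So the left-hand side equals
  \frac{4 A t}{3} + 5 B \sin{\left(t \right)}
This must equal f(x, t) = - 4 t - 10 \sin{\left(t \right)} identically.
Matching coefficients of the independent functions:
  [t]:  \frac{4 A}{3} = -4
  [\sin{\left(t \right)}]:  5 B = -10
Solving: A = -3, B = -2.
Check against the point condition:
  u(0, 1) = - 2 \sin{\left(1 \right)}  ⟹  B \sin{\left(1 \right)} = - 2 \sin{\left(1 \right)}  ✓
Hence u(x, t) = - 3 t x^{2} - 2 \sin{\left(t \right)}.

Answer: u(x, t) = - 3 t x^{2} - 2 \sin{\left(t \right)}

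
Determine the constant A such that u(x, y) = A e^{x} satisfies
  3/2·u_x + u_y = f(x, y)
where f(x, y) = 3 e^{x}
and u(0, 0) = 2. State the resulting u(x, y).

Substitute the ansatz u = A e^{x} into the left-hand side.
Derivatives of the ansatz:
  u_x = A e^{x}
  u_y = 0
Term by term:
  3/2·u_x = \frac{3 A e^{x}}{2}
  u_y = 0
So the left-hand side equals
  \frac{3 A e^{x}}{2}
This must equal f(x, y) = 3 e^{x} identically.
Matching coefficients of the independent functions:
  [e^{x}]:  \frac{3 A}{2} = 3
Solving: A = 2.
Check against the point condition:
  u(0, 0) = 2  ⟹  A = 2  ✓
Hence u(x, y) = 2 e^{x}.

Answer: u(x, y) = 2 e^{x}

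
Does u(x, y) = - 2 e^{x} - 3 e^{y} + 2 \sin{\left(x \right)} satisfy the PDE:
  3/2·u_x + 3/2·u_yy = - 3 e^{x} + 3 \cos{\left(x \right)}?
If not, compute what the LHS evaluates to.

Answer: No, the LHS evaluates to - 3 e^{x} - \frac{9 e^{y}}{2} + 3 \cos{\left(x \right)}

Derivation:
Evaluate each term of the left-hand side for u = - 2 e^{x} - 3 e^{y} + 2 \sin{\left(x \right)}.
Derivatives:
  u_x = - 2 e^{x} + 2 \cos{\left(x \right)}
  u_yy = - 3 e^{y}
Terms:
  3/2·u_x = - 3 e^{x} + 3 \cos{\left(x \right)}
  3/2·u_yy = - \frac{9 e^{y}}{2}
Sum: LHS = - 3 e^{x} - \frac{9 e^{y}}{2} + 3 \cos{\left(x \right)}
Given right-hand side: - 3 e^{x} + 3 \cos{\left(x \right)}. Difference LHS − RHS = - \frac{9 e^{y}}{2} ≠ 0, so u is not a solution.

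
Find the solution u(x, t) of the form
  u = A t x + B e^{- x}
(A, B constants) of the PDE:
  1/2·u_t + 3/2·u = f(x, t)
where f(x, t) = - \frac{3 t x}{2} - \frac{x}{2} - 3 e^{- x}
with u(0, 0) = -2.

Substitute the ansatz u = A t x + B e^{- x} into the left-hand side.
Derivatives of the ansatz:
  u_t = A x
Term by term:
  1/2·u_t = \frac{A x}{2}
  3/2·u = \frac{3 A t x}{2} + \frac{3 B e^{- x}}{2}
So the left-hand side equals
  \frac{3 A t x}{2} + \frac{A x}{2} + \frac{3 B e^{- x}}{2}
This must equal f(x, t) = - \frac{3 t x}{2} - \frac{x}{2} - 3 e^{- x} identically.
Matching coefficients of the independent functions:
  [x]:  \frac{A}{2} = - \frac{1}{2}
  [t x]:  \frac{3 A}{2} = - \frac{3}{2}
  [e^{- x}]:  \frac{3 B}{2} = -3
Solving: A = -1, B = -2.
Check against the point condition:
  u(0, 0) = -2  ⟹  B = -2  ✓
Hence u(x, t) = - t x - 2 e^{- x}.

Answer: u(x, t) = - t x - 2 e^{- x}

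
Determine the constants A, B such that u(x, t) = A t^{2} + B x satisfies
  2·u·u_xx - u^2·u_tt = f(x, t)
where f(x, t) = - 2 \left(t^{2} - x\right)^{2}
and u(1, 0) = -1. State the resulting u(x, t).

Substitute the ansatz u = A t^{2} + B x into the left-hand side.
Derivatives of the ansatz:
  u_xx = 0
  u_tt = 2 A
Term by term:
  2·u·u_xx = 0
  -u^2·u_tt = - 2 A^{3} t^{4} - 4 A^{2} B t^{2} x - 2 A B^{2} x^{2}
So the left-hand side equals
  - 2 A^{3} t^{4} - 4 A^{2} B t^{2} x - 2 A B^{2} x^{2}
This must equal f(x, t) identically; expanded, f = - 2 t^{4} + 4 t^{2} x - 2 x^{2}.
Matching coefficients of the independent functions:
  [t^{4}]:  - 2 A^{3} = -2
  [x^{2}]:  - 2 A B^{2} = -2
  [t^{2} x]:  - 4 A^{2} B = 4
Solving: A = 1, B = -1.
Check against the point condition:
  u(1, 0) = -1  ⟹  B = -1  ✓
Hence u(x, t) = t^{2} - x.

Answer: u(x, t) = t^{2} - x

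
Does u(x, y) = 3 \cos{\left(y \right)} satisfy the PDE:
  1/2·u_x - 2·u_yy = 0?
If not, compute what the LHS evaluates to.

Evaluate each term of the left-hand side for u = 3 \cos{\left(y \right)}.
Derivatives:
  u_x = 0
  u_yy = - 3 \cos{\left(y \right)}
Terms:
  1/2·u_x = 0
  -2·u_yy = 6 \cos{\left(y \right)}
Sum: LHS = 6 \cos{\left(y \right)}
Given right-hand side: 0. Difference LHS − RHS = 6 \cos{\left(y \right)} ≠ 0, so u is not a solution.

Answer: No, the LHS evaluates to 6 \cos{\left(y \right)}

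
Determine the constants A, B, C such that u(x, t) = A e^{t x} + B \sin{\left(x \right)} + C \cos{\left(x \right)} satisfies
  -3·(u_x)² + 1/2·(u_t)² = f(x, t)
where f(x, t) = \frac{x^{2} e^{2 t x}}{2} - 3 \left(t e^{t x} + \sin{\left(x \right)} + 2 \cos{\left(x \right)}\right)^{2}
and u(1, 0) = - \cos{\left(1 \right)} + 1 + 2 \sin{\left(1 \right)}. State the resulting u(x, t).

Substitute the ansatz u = A e^{t x} + B \sin{\left(x \right)} + C \cos{\left(x \right)} into the left-hand side.
Derivatives of the ansatz:
  u_x = A t e^{t x} + B \cos{\left(x \right)} - C \sin{\left(x \right)}
  u_t = A x e^{t x}
Term by term:
  -3·(u_x)² = - 3 A^{2} t^{2} e^{2 t x} - 6 A B t e^{t x} \cos{\left(x \right)} + 6 A C t e^{t x} \sin{\left(x \right)} - 3 B^{2} \cos^{2}{\left(x \right)} + 6 B C \sin{\left(x \right)} \cos{\left(x \right)} - 3 C^{2} \sin^{2}{\left(x \right)}
  1/2·(u_t)² = \frac{A^{2} x^{2} e^{2 t x}}{2}
So the left-hand side equals
  - 3 A^{2} t^{2} e^{2 t x} + \frac{A^{2} x^{2} e^{2 t x}}{2} - 6 A B t e^{t x} \cos{\left(x \right)} + 6 A C t e^{t x} \sin{\left(x \right)} - 3 B^{2} \cos^{2}{\left(x \right)} + 6 B C \sin{\left(x \right)} \cos{\left(x \right)} - 3 C^{2} \sin^{2}{\left(x \right)}
This must equal f(x, t) identically; expanded, f = - 3 t^{2} e^{2 t x} - 6 t e^{t x} \sin{\left(x \right)} - 12 t e^{t x} \cos{\left(x \right)} + \frac{x^{2} e^{2 t x}}{2} - 3 \sin^{2}{\left(x \right)} - 12 \sin{\left(x \right)} \cos{\left(x \right)} - 12 \cos^{2}{\left(x \right)}.
Matching coefficients of the independent functions:
  [t^{2} e^{2 t x}]:  - 3 A^{2} = -3
  [x^{2} e^{2 t x}]:  \frac{A^{2}}{2} = \frac{1}{2}
  [\sin{\left(x \right)} \cos{\left(x \right)}]:  6 B C = -12
  [t e^{t x} \sin{\left(x \right)}]:  6 A C = -6
  [t e^{t x} \cos{\left(x \right)}]:  - 6 A B = -12
  [\sin^{2}{\left(x \right)}]:  - 3 C^{2} = -3
  [\cos^{2}{\left(x \right)}]:  - 3 B^{2} = -12
These equations allow (A, B, C) = (-1, -2, 1) or (1, 2, -1).
Impose the point condition(s):
  u(1, 0) = - \cos{\left(1 \right)} + 1 + 2 \sin{\left(1 \right)}  ⟹  A + B \sin{\left(1 \right)} + C \cos{\left(1 \right)} = - \cos{\left(1 \right)} + 1 + 2 \sin{\left(1 \right)}
Only A = 1, B = 2, C = -1 satisfies everything.
Hence u(x, t) = e^{t x} + 2 \sin{\left(x \right)} - \cos{\left(x \right)}.

Answer: u(x, t) = e^{t x} + 2 \sin{\left(x \right)} - \cos{\left(x \right)}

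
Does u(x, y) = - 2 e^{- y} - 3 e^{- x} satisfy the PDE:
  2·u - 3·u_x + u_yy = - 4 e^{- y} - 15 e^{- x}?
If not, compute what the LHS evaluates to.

Evaluate each term of the left-hand side for u = - 2 e^{- y} - 3 e^{- x}.
Derivatives:
  u_x = 3 e^{- x}
  u_yy = - 2 e^{- y}
Terms:
  2·u = - 4 e^{- y} - 6 e^{- x}
  -3·u_x = - 9 e^{- x}
  u_yy = - 2 e^{- y}
Sum: LHS = - 6 e^{- y} - 15 e^{- x}
Given right-hand side: - 4 e^{- y} - 15 e^{- x}. Difference LHS − RHS = - 2 e^{- y} ≠ 0, so u is not a solution.

Answer: No, the LHS evaluates to - 6 e^{- y} - 15 e^{- x}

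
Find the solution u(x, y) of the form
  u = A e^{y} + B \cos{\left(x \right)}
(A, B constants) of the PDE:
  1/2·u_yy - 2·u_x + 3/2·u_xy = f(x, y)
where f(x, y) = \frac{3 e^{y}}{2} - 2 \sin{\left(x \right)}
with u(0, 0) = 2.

Substitute the ansatz u = A e^{y} + B \cos{\left(x \right)} into the left-hand side.
Derivatives of the ansatz:
  u_yy = A e^{y}
  u_x = - B \sin{\left(x \right)}
  u_xy = 0
Term by term:
  1/2·u_yy = \frac{A e^{y}}{2}
  -2·u_x = 2 B \sin{\left(x \right)}
  3/2·u_xy = 0
So the left-hand side equals
  \frac{A e^{y}}{2} + 2 B \sin{\left(x \right)}
This must equal f(x, y) = \frac{3 e^{y}}{2} - 2 \sin{\left(x \right)} identically.
Matching coefficients of the independent functions:
  [e^{y}]:  \frac{A}{2} = \frac{3}{2}
  [\sin{\left(x \right)}]:  2 B = -2
Solving: A = 3, B = -1.
Check against the point condition:
  u(0, 0) = 2  ⟹  A + B = 2  ✓
Hence u(x, y) = 3 e^{y} - \cos{\left(x \right)}.

Answer: u(x, y) = 3 e^{y} - \cos{\left(x \right)}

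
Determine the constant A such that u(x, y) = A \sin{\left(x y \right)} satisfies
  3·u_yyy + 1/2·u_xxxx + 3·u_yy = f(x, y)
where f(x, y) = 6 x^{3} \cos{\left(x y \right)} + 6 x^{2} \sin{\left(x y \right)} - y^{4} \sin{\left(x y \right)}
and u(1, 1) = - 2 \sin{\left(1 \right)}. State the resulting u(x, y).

Substitute the ansatz u = A \sin{\left(x y \right)} into the left-hand side.
Derivatives of the ansatz:
  u_yyy = - A x^{3} \cos{\left(x y \right)}
  u_xxxx = A y^{4} \sin{\left(x y \right)}
  u_yy = - A x^{2} \sin{\left(x y \right)}
Term by term:
  3·u_yyy = - 3 A x^{3} \cos{\left(x y \right)}
  1/2·u_xxxx = \frac{A y^{4} \sin{\left(x y \right)}}{2}
  3·u_yy = - 3 A x^{2} \sin{\left(x y \right)}
So the left-hand side equals
  - 3 A x^{3} \cos{\left(x y \right)} - 3 A x^{2} \sin{\left(x y \right)} + \frac{A y^{4} \sin{\left(x y \right)}}{2}
This must equal f(x, y) = 6 x^{3} \cos{\left(x y \right)} + 6 x^{2} \sin{\left(x y \right)} - y^{4} \sin{\left(x y \right)} identically.
Matching coefficients of the independent functions:
  [x^{2} \sin{\left(x y \right)}, x^{3} \cos{\left(x y \right)}]:  - 3 A = 6
  [y^{4} \sin{\left(x y \right)}]:  \frac{A}{2} = -1
Solving: A = -2.
Check against the point condition:
  u(1, 1) = - 2 \sin{\left(1 \right)}  ⟹  A \sin{\left(1 \right)} = - 2 \sin{\left(1 \right)}  ✓
Hence u(x, y) = - 2 \sin{\left(x y \right)}.

Answer: u(x, y) = - 2 \sin{\left(x y \right)}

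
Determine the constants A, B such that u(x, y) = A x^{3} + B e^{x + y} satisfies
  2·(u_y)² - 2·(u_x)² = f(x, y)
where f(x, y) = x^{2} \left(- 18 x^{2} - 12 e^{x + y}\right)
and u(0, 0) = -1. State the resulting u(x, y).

Substitute the ansatz u = A x^{3} + B e^{x + y} into the left-hand side.
Derivatives of the ansatz:
  u_y = B e^{x} e^{y}
  u_x = 3 A x^{2} + B e^{x} e^{y}
Term by term:
  2·(u_y)² = 2 B^{2} e^{2 x} e^{2 y}
  -2·(u_x)² = - 18 A^{2} x^{4} - 12 A B x^{2} e^{x} e^{y} - 2 B^{2} e^{2 x} e^{2 y}
So the left-hand side equals
  - 18 A^{2} x^{4} - 12 A B x^{2} e^{x} e^{y}
This must equal f(x, y) identically; expanded, f = - 18 x^{4} - 12 x^{2} e^{x} e^{y}.
Matching coefficients of the independent functions:
  [x^{4}]:  - 18 A^{2} = -18
  [x^{2} e^{x} e^{y}]:  - 12 A B = -12
These equations allow (A, B) = (-1, -1) or (1, 1).
Impose the point condition(s):
  u(0, 0) = -1  ⟹  B = -1
Only A = -1, B = -1 satisfies everything.
Hence u(x, y) = - x^{3} - e^{x + y}.

Answer: u(x, y) = - x^{3} - e^{x + y}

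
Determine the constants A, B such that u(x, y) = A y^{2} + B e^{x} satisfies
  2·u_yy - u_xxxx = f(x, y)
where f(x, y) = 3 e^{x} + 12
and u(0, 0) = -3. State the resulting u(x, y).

Answer: u(x, y) = 3 y^{2} - 3 e^{x}

Derivation:
Substitute the ansatz u = A y^{2} + B e^{x} into the left-hand side.
Derivatives of the ansatz:
  u_yy = 2 A
  u_xxxx = B e^{x}
Term by term:
  2·u_yy = 4 A
  -u_xxxx = - B e^{x}
So the left-hand side equals
  4 A - B e^{x}
This must equal f(x, y) = 3 e^{x} + 12 identically.
Matching coefficients of the independent functions:
  [constant term]:  4 A = 12
  [e^{x}]:  - B = 3
Solving: A = 3, B = -3.
Check against the point condition:
  u(0, 0) = -3  ⟹  B = -3  ✓
Hence u(x, y) = 3 y^{2} - 3 e^{x}.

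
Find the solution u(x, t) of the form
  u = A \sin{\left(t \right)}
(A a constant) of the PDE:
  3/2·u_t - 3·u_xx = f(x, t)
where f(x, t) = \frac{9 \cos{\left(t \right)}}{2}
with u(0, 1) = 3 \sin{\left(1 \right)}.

Substitute the ansatz u = A \sin{\left(t \right)} into the left-hand side.
Derivatives of the ansatz:
  u_t = A \cos{\left(t \right)}
  u_xx = 0
Term by term:
  3/2·u_t = \frac{3 A \cos{\left(t \right)}}{2}
  -3·u_xx = 0
So the left-hand side equals
  \frac{3 A \cos{\left(t \right)}}{2}
This must equal f(x, t) = \frac{9 \cos{\left(t \right)}}{2} identically.
Matching coefficients of the independent functions:
  [\cos{\left(t \right)}]:  \frac{3 A}{2} = \frac{9}{2}
Solving: A = 3.
Check against the point condition:
  u(0, 1) = 3 \sin{\left(1 \right)}  ⟹  A \sin{\left(1 \right)} = 3 \sin{\left(1 \right)}  ✓
Hence u(x, t) = 3 \sin{\left(t \right)}.

Answer: u(x, t) = 3 \sin{\left(t \right)}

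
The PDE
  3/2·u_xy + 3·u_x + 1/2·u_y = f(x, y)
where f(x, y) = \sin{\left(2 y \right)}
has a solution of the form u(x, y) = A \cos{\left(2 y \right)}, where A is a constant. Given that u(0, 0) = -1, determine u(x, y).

Substitute the ansatz u = A \cos{\left(2 y \right)} into the left-hand side.
Derivatives of the ansatz:
  u_xy = 0
  u_x = 0
  u_y = - 2 A \sin{\left(2 y \right)}
Term by term:
  3/2·u_xy = 0
  3·u_x = 0
  1/2·u_y = - A \sin{\left(2 y \right)}
So the left-hand side equals
  - A \sin{\left(2 y \right)}
This must equal f(x, y) = \sin{\left(2 y \right)} identically.
Matching coefficients of the independent functions:
  [\sin{\left(2 y \right)}]:  - A = 1
Solving: A = -1.
Check against the point condition:
  u(0, 0) = -1  ⟹  A = -1  ✓
Hence u(x, y) = - \cos{\left(2 y \right)}.

Answer: u(x, y) = - \cos{\left(2 y \right)}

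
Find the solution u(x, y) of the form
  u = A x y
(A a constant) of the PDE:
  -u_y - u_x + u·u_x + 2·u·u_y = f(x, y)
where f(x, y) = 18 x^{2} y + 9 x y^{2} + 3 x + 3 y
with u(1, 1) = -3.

Substitute the ansatz u = A x y into the left-hand side.
Derivatives of the ansatz:
  u_y = A x
  u_x = A y
Term by term:
  -u_y = - A x
  -u_x = - A y
  u·u_x = A^{2} x y^{2}
  2·u·u_y = 2 A^{2} x^{2} y
So the left-hand side equals
  2 A^{2} x^{2} y + A^{2} x y^{2} - A x - A y
This must equal f(x, y) = 18 x^{2} y + 9 x y^{2} + 3 x + 3 y identically.
Matching coefficients of the independent functions:
  [x, y]:  - A = 3
  [x y^{2}]:  A^{2} = 9
  [x^{2} y]:  2 A^{2} = 18
Solving: A = -3.
Check against the point condition:
  u(1, 1) = -3  ⟹  A = -3  ✓
Hence u(x, y) = - 3 x y.

Answer: u(x, y) = - 3 x y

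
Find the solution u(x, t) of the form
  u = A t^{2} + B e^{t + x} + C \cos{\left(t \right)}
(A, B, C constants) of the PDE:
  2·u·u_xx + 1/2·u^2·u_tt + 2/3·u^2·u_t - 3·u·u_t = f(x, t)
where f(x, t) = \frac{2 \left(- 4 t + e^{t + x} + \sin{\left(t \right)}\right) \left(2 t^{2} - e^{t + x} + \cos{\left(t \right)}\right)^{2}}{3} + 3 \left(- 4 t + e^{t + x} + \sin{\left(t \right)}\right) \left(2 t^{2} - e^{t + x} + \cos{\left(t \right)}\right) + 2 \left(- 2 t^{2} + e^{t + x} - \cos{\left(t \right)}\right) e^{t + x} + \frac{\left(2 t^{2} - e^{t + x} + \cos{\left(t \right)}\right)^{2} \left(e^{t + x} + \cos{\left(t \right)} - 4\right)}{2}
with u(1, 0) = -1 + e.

Substitute the ansatz u = A t^{2} + B e^{t + x} + C \cos{\left(t \right)} into the left-hand side.
Derivatives of the ansatz:
  u_xx = B e^{t} e^{x}
  u_tt = 2 A + B e^{t} e^{x} - C \cos{\left(t \right)}
  u_t = 2 A t + B e^{t} e^{x} - C \sin{\left(t \right)}
Term by term:
  2·u·u_xx = 2 A B t^{2} e^{t} e^{x} + 2 B^{2} e^{2 t} e^{2 x} + 2 B C e^{t} e^{x} \cos{\left(t \right)}
  1/2·u^2·u_tt = A^{3} t^{4} + \frac{A^{2} B t^{4} e^{t} e^{x}}{2} + 2 A^{2} B t^{2} e^{t} e^{x} - \frac{A^{2} C t^{4} \cos{\left(t \right)}}{2} + 2 A^{2} C t^{2} \cos{\left(t \right)} + A B^{2} t^{2} e^{2 t} e^{2 x} + A B^{2} e^{2 t} e^{2 x} + 2 A B C e^{t} e^{x} \cos{\left(t \right)} - A C^{2} t^{2} \cos^{2}{\left(t \right)} + A C^{2} \cos^{2}{\left(t \right)} + \frac{B^{3} e^{3 t} e^{3 x}}{2} + \frac{B^{2} C e^{2 t} e^{2 x} \cos{\left(t \right)}}{2} - \frac{B C^{2} e^{t} e^{x} \cos^{2}{\left(t \right)}}{2} - \frac{C^{3} \cos^{3}{\left(t \right)}}{2}
  2/3·u^2·u_t = \frac{4 A^{3} t^{5}}{3} + \frac{2 A^{2} B t^{4} e^{t} e^{x}}{3} + \frac{8 A^{2} B t^{3} e^{t} e^{x}}{3} - \frac{2 A^{2} C t^{4} \sin{\left(t \right)}}{3} + \frac{8 A^{2} C t^{3} \cos{\left(t \right)}}{3} + \frac{4 A B^{2} t^{2} e^{2 t} e^{2 x}}{3} + \frac{4 A B^{2} t e^{2 t} e^{2 x}}{3} - \frac{4 A B C t^{2} e^{t} e^{x} \sin{\left(t \right)}}{3} + \frac{4 A B C t^{2} e^{t} e^{x} \cos{\left(t \right)}}{3} + \frac{8 A B C t e^{t} e^{x} \cos{\left(t \right)}}{3} - \frac{4 A C^{2} t^{2} \sin{\left(t \right)} \cos{\left(t \right)}}{3} + \frac{4 A C^{2} t \cos^{2}{\left(t \right)}}{3} + \frac{2 B^{3} e^{3 t} e^{3 x}}{3} - \frac{2 B^{2} C e^{2 t} e^{2 x} \sin{\left(t \right)}}{3} + \frac{4 B^{2} C e^{2 t} e^{2 x} \cos{\left(t \right)}}{3} - \frac{4 B C^{2} e^{t} e^{x} \sin{\left(t \right)} \cos{\left(t \right)}}{3} + \frac{2 B C^{2} e^{t} e^{x} \cos^{2}{\left(t \right)}}{3} - \frac{2 C^{3} \sin{\left(t \right)} \cos^{2}{\left(t \right)}}{3}
  -3·u·u_t = - 6 A^{2} t^{3} - 3 A B t^{2} e^{t} e^{x} - 6 A B t e^{t} e^{x} + 3 A C t^{2} \sin{\left(t \right)} - 6 A C t \cos{\left(t \right)} - 3 B^{2} e^{2 t} e^{2 x} + 3 B C e^{t} e^{x} \sin{\left(t \right)} - 3 B C e^{t} e^{x} \cos{\left(t \right)} + 3 C^{2} \sin{\left(t \right)} \cos{\left(t \right)}
Sum these and collect like terms in the independent variables.
This must equal f(x, t) identically; expanded, f = - \frac{32 t^{5}}{3} + \frac{14 t^{4} e^{t} e^{x}}{3} + \frac{8 t^{4} \sin{\left(t \right)}}{3} + 2 t^{4} \cos{\left(t \right)} - 8 t^{4} + \frac{32 t^{3} e^{t} e^{x}}{3} - \frac{32 t^{3} \cos{\left(t \right)}}{3} - 24 t^{3} - \frac{14 t^{2} e^{2 t} e^{2 x}}{3} - \frac{8 t^{2} e^{t} e^{x} \sin{\left(t \right)}}{3} + \frac{8 t^{2} e^{t} e^{x} \cos{\left(t \right)}}{3} + 10 t^{2} e^{t} e^{x} + \frac{8 t^{2} \sin{\left(t \right)} \cos{\left(t \right)}}{3} + 6 t^{2} \sin{\left(t \right)} + 2 t^{2} \cos^{2}{\left(t \right)} - 8 t^{2} \cos{\left(t \right)} - \frac{8 t e^{2 t} e^{2 x}}{3} + \frac{16 t e^{t} e^{x} \cos{\left(t \right)}}{3} + 12 t e^{t} e^{x} - \frac{8 t \cos^{2}{\left(t \right)}}{3} - 12 t \cos{\left(t \right)} + \frac{7 e^{3 t} e^{3 x}}{6} + \frac{2 e^{2 t} e^{2 x} \sin{\left(t \right)}}{3} - \frac{11 e^{2 t} e^{2 x} \cos{\left(t \right)}}{6} - 3 e^{2 t} e^{2 x} - \frac{4 e^{t} e^{x} \sin{\left(t \right)} \cos{\left(t \right)}}{3} - 3 e^{t} e^{x} \sin{\left(t \right)} + \frac{e^{t} e^{x} \cos^{2}{\left(t \right)}}{6} + 5 e^{t} e^{x} \cos{\left(t \right)} + \frac{2 \sin{\left(t \right)} \cos^{2}{\left(t \right)}}{3} + 3 \sin{\left(t \right)} \cos{\left(t \right)} + \frac{\cos^{3}{\left(t \right)}}{2} - 2 \cos^{2}{\left(t \right)}.
Matching coefficients of the independent functions:
(each divided by its leading coefficient; functions giving the same equation are listed together)
  [t^{3}]:  A^{2} - 4 = 0
  [t^{4}, t^{5}]:  A^{3} + 8 = 0
  [t \cos{\left(t \right)}, t^{2} \sin{\left(t \right)}]:  A C - 2 = 0
  [t \cos^{2}{\left(t \right)}, t^{2} \cos^{2}{\left(t \right)}, t^{2} \sin{\left(t \right)} \cos{\left(t \right)}, …]:  A C^{2} + 2 = 0
  [t^{2} \cos{\left(t \right)}, t^{3} \cos{\left(t \right)}, t^{4} \sin{\left(t \right)}, …]:  A^{2} C + 4 = 0
  [e^{2 t} e^{2 x}]:  A B^{2} - B^{2} + 3 = 0
  [e^{3 t} e^{3 x}]:  B^{3} - 1 = 0
  [\sin{\left(t \right)} \cos{\left(t \right)}]:  C^{2} - 1 = 0
  [\sin{\left(t \right)} \cos^{2}{\left(t \right)}, \cos^{3}{\left(t \right)}]:  C^{3} + 1 = 0
  [t e^{t} e^{x}]:  A B + 2 = 0
  [t e^{2 t} e^{2 x}, t^{2} e^{2 t} e^{2 x}]:  A B^{2} + 2 = 0
  [t^{2} e^{t} e^{x}]:  A^{2} B - \frac{A B}{2} - 5 = 0
  [t^{3} e^{t} e^{x}, t^{4} e^{t} e^{x}]:  A^{2} B - 4 = 0
  [e^{t} e^{x} \sin{\left(t \right)}]:  B C + 1 = 0
  [e^{t} e^{x} \cos{\left(t \right)}]:  A B C - \frac{B C}{2} - \frac{5}{2} = 0
  [e^{t} e^{x} \cos^{2}{\left(t \right)}, e^{t} e^{x} \sin{\left(t \right)} \cos{\left(t \right)}]:  B C^{2} - 1 = 0
  [e^{2 t} e^{2 x} \sin{\left(t \right)}, e^{2 t} e^{2 x} \cos{\left(t \right)}]:  B^{2} C + 1 = 0
  [t e^{t} e^{x} \cos{\left(t \right)}, t^{2} e^{t} e^{x} \sin{\left(t \right)}, t^{2} e^{t} e^{x} \cos{\left(t \right)}]:  A B C - 2 = 0
Solving: A = -2, B = 1, C = -1.
Check against the point condition:
  u(1, 0) = -1 + e  ⟹  e B + C = -1 + e  ✓
Hence u(x, t) = - 2 t^{2} + e^{t + x} - \cos{\left(t \right)}.

Answer: u(x, t) = - 2 t^{2} + e^{t + x} - \cos{\left(t \right)}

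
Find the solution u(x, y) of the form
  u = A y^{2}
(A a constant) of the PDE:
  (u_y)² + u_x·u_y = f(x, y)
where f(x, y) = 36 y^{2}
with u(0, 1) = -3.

Substitute the ansatz u = A y^{2} into the left-hand side.
Derivatives of the ansatz:
  u_y = 2 A y
  u_x = 0
Term by term:
  (u_y)² = 4 A^{2} y^{2}
  u_x·u_y = 0
So the left-hand side equals
  4 A^{2} y^{2}
This must equal f(x, y) = 36 y^{2} identically.
Matching coefficients of the independent functions:
  [y^{2}]:  4 A^{2} = 36
These equations allow (A) = (-3) or (3).
Impose the point condition(s):
  u(0, 1) = -3  ⟹  A = -3
Only A = -3 satisfies everything.
Hence u(x, y) = - 3 y^{2}.

Answer: u(x, y) = - 3 y^{2}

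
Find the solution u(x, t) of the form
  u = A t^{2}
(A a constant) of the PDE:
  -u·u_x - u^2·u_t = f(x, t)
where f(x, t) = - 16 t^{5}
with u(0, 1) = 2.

Substitute the ansatz u = A t^{2} into the left-hand side.
Derivatives of the ansatz:
  u_x = 0
  u_t = 2 A t
Term by term:
  -u·u_x = 0
  -u^2·u_t = - 2 A^{3} t^{5}
So the left-hand side equals
  - 2 A^{3} t^{5}
This must equal f(x, t) = - 16 t^{5} identically.
Matching coefficients of the independent functions:
  [t^{5}]:  - 2 A^{3} = -16
Solving: A = 2.
Check against the point condition:
  u(0, 1) = 2  ⟹  A = 2  ✓
Hence u(x, t) = 2 t^{2}.

Answer: u(x, t) = 2 t^{2}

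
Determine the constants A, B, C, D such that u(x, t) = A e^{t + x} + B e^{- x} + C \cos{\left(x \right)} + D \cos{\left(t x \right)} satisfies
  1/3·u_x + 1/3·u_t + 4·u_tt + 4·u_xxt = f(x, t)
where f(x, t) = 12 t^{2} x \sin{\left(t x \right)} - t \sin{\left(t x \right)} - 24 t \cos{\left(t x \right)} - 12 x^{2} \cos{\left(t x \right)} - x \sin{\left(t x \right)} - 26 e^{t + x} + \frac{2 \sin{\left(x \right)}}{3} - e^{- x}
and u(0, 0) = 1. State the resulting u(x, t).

Substitute the ansatz u = A e^{t + x} + B e^{- x} + C \cos{\left(x \right)} + D \cos{\left(t x \right)} into the left-hand side.
Derivatives of the ansatz:
  u_x = A e^{t} e^{x} - B e^{- x} - C \sin{\left(x \right)} - D t \sin{\left(t x \right)}
  u_t = A e^{t} e^{x} - D x \sin{\left(t x \right)}
  u_tt = A e^{t} e^{x} - D x^{2} \cos{\left(t x \right)}
  u_xxt = A e^{t} e^{x} + D t^{2} x \sin{\left(t x \right)} - 2 D t \cos{\left(t x \right)}
Term by term:
  1/3·u_x = \frac{A e^{t} e^{x}}{3} - \frac{B e^{- x}}{3} - \frac{C \sin{\left(x \right)}}{3} - \frac{D t \sin{\left(t x \right)}}{3}
  1/3·u_t = \frac{A e^{t} e^{x}}{3} - \frac{D x \sin{\left(t x \right)}}{3}
  4·u_tt = 4 A e^{t} e^{x} - 4 D x^{2} \cos{\left(t x \right)}
  4·u_xxt = 4 A e^{t} e^{x} + 4 D t^{2} x \sin{\left(t x \right)} - 8 D t \cos{\left(t x \right)}
So the left-hand side equals
  \frac{26 A e^{t} e^{x}}{3} - \frac{B e^{- x}}{3} - \frac{C \sin{\left(x \right)}}{3} + 4 D t^{2} x \sin{\left(t x \right)} - \frac{D t \sin{\left(t x \right)}}{3} - 8 D t \cos{\left(t x \right)} - 4 D x^{2} \cos{\left(t x \right)} - \frac{D x \sin{\left(t x \right)}}{3}
This must equal f(x, t) identically; expanded, f = 12 t^{2} x \sin{\left(t x \right)} - t \sin{\left(t x \right)} - 24 t \cos{\left(t x \right)} - 12 x^{2} \cos{\left(t x \right)} - x \sin{\left(t x \right)} - 26 e^{t} e^{x} + \frac{2 \sin{\left(x \right)}}{3} - e^{- x}.
Matching coefficients of the independent functions:
  [t \sin{\left(t x \right)}, x \sin{\left(t x \right)}]:  - \frac{D}{3} = -1
  [t \cos{\left(t x \right)}]:  - 8 D = -24
  [x^{2} \cos{\left(t x \right)}]:  - 4 D = -12
  [e^{t} e^{x}]:  \frac{26 A}{3} = -26
  [t^{2} x \sin{\left(t x \right)}]:  4 D = 12
  [e^{- x}]:  - \frac{B}{3} = -1
  [\sin{\left(x \right)}]:  - \frac{C}{3} = \frac{2}{3}
Solving: A = -3, B = 3, C = -2, D = 3.
Check against the point condition:
  u(0, 0) = 1  ⟹  A + B + C + D = 1  ✓
Hence u(x, t) = - 3 e^{t + x} - 2 \cos{\left(x \right)} + 3 \cos{\left(t x \right)} + 3 e^{- x}.

Answer: u(x, t) = - 3 e^{t + x} - 2 \cos{\left(x \right)} + 3 \cos{\left(t x \right)} + 3 e^{- x}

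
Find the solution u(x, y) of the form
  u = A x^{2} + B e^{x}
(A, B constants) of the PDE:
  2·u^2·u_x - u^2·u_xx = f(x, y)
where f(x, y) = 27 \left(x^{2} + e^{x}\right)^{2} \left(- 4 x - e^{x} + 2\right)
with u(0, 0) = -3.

Substitute the ansatz u = A x^{2} + B e^{x} into the left-hand side.
Derivatives of the ansatz:
  u_x = 2 A x + B e^{x}
  u_xx = 2 A + B e^{x}
Term by term:
  2·u^2·u_x = 4 A^{3} x^{5} + 2 A^{2} B x^{4} e^{x} + 8 A^{2} B x^{3} e^{x} + 4 A B^{2} x^{2} e^{2 x} + 4 A B^{2} x e^{2 x} + 2 B^{3} e^{3 x}
  -u^2·u_xx = - 2 A^{3} x^{4} - A^{2} B x^{4} e^{x} - 4 A^{2} B x^{2} e^{x} - 2 A B^{2} x^{2} e^{2 x} - 2 A B^{2} e^{2 x} - B^{3} e^{3 x}
So the left-hand side equals
  4 A^{3} x^{5} - 2 A^{3} x^{4} + A^{2} B x^{4} e^{x} + 8 A^{2} B x^{3} e^{x} - 4 A^{2} B x^{2} e^{x} + 2 A B^{2} x^{2} e^{2 x} + 4 A B^{2} x e^{2 x} - 2 A B^{2} e^{2 x} + B^{3} e^{3 x}
This must equal f(x, y) identically; expanded, f = - 108 x^{5} - 27 x^{4} e^{x} + 54 x^{4} - 216 x^{3} e^{x} - 54 x^{2} e^{2 x} + 108 x^{2} e^{x} - 108 x e^{2 x} - 27 e^{3 x} + 54 e^{2 x}.
Matching coefficients of the independent functions:
  [x^{4}]:  - 2 A^{3} = 54
  [x^{5}]:  4 A^{3} = -108
  [x e^{2 x}]:  4 A B^{2} = -108
  [x^{2} e^{x}]:  - 4 A^{2} B = 108
  [x^{2} e^{2 x}]:  2 A B^{2} = -54
  [x^{3} e^{x}]:  8 A^{2} B = -216
  [x^{4} e^{x}]:  A^{2} B = -27
  [e^{2 x}]:  - 2 A B^{2} = 54
  [e^{3 x}]:  B^{3} = -27
Solving: A = -3, B = -3.
Check against the point condition:
  u(0, 0) = -3  ⟹  B = -3  ✓
Hence u(x, y) = - 3 x^{2} - 3 e^{x}.

Answer: u(x, y) = - 3 x^{2} - 3 e^{x}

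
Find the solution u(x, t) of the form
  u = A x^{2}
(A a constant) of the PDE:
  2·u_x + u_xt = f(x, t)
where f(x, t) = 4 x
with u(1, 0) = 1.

Substitute the ansatz u = A x^{2} into the left-hand side.
Derivatives of the ansatz:
  u_x = 2 A x
  u_xt = 0
Term by term:
  2·u_x = 4 A x
  u_xt = 0
So the left-hand side equals
  4 A x
This must equal f(x, t) = 4 x identically.
Matching coefficients of the independent functions:
  [x]:  4 A = 4
Solving: A = 1.
Check against the point condition:
  u(1, 0) = 1  ⟹  A = 1  ✓
Hence u(x, t) = x^{2}.

Answer: u(x, t) = x^{2}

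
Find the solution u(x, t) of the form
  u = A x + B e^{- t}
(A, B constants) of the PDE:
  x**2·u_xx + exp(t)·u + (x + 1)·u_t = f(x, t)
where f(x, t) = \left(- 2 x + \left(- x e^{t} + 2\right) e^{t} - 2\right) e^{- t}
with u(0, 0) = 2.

Substitute the ansatz u = A x + B e^{- t} into the left-hand side.
Derivatives of the ansatz:
  u_xx = 0
  u_t = - B e^{- t}
Term by term:
  x**2·u_xx = 0
  exp(t)·u = A x e^{t} + B
  (x + 1)·u_t = - B x e^{- t} - B e^{- t}
So the left-hand side equals
  A x e^{t} - B x e^{- t} + B - B e^{- t}
This must equal f(x, t) identically; expanded, f = - x e^{t} - 2 x e^{- t} + 2 - 2 e^{- t}.
Matching coefficients of the independent functions:
  [constant term]:  B = 2
  [x e^{- t}, e^{- t}]:  - B = -2
  [x e^{t}]:  A = -1
Solving: A = -1, B = 2.
Check against the point condition:
  u(0, 0) = 2  ⟹  B = 2  ✓
Hence u(x, t) = - x + 2 e^{- t}.

Answer: u(x, t) = - x + 2 e^{- t}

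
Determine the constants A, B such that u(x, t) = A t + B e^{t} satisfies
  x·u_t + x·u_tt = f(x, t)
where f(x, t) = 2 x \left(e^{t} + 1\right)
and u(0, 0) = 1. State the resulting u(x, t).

Answer: u(x, t) = 2 t + e^{t}

Derivation:
Substitute the ansatz u = A t + B e^{t} into the left-hand side.
Derivatives of the ansatz:
  u_t = A + B e^{t}
  u_tt = B e^{t}
Term by term:
  x·u_t = A x + B x e^{t}
  x·u_tt = B x e^{t}
So the left-hand side equals
  A x + 2 B x e^{t}
This must equal f(x, t) = 2 x \left(e^{t} + 1\right) identically.
Matching coefficients of the independent functions:
  [x]:  A = 2
  [x e^{t}]:  2 B = 2
Solving: A = 2, B = 1.
Check against the point condition:
  u(0, 0) = 1  ⟹  B = 1  ✓
Hence u(x, t) = 2 t + e^{t}.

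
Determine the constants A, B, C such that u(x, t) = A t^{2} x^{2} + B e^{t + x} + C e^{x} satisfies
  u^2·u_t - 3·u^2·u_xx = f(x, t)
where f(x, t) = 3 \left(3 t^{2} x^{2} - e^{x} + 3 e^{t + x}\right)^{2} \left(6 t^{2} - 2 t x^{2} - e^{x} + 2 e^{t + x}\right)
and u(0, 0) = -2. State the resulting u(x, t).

Substitute the ansatz u = A t^{2} x^{2} + B e^{t + x} + C e^{x} into the left-hand side.
Derivatives of the ansatz:
  u_t = 2 A t x^{2} + B e^{t} e^{x}
  u_xx = 2 A t^{2} + B e^{t} e^{x} + C e^{x}
Term by term:
  u^2·u_t = 2 A^{3} t^{5} x^{6} + A^{2} B t^{4} x^{4} e^{t} e^{x} + 4 A^{2} B t^{3} x^{4} e^{t} e^{x} + 4 A^{2} C t^{3} x^{4} e^{x} + 2 A B^{2} t^{2} x^{2} e^{2 t} e^{2 x} + 2 A B^{2} t x^{2} e^{2 t} e^{2 x} + 2 A B C t^{2} x^{2} e^{t} e^{2 x} + 4 A B C t x^{2} e^{t} e^{2 x} + 2 A C^{2} t x^{2} e^{2 x} + B^{3} e^{3 t} e^{3 x} + 2 B^{2} C e^{2 t} e^{3 x} + B C^{2} e^{t} e^{3 x}
  -3·u^2·u_xx = - 6 A^{3} t^{6} x^{4} - 3 A^{2} B t^{4} x^{4} e^{t} e^{x} - 12 A^{2} B t^{4} x^{2} e^{t} e^{x} - 3 A^{2} C t^{4} x^{4} e^{x} - 12 A^{2} C t^{4} x^{2} e^{x} - 6 A B^{2} t^{2} x^{2} e^{2 t} e^{2 x} - 6 A B^{2} t^{2} e^{2 t} e^{2 x} - 12 A B C t^{2} x^{2} e^{t} e^{2 x} - 12 A B C t^{2} e^{t} e^{2 x} - 6 A C^{2} t^{2} x^{2} e^{2 x} - 6 A C^{2} t^{2} e^{2 x} - 3 B^{3} e^{3 t} e^{3 x} - 9 B^{2} C e^{2 t} e^{3 x} - 9 B C^{2} e^{t} e^{3 x} - 3 C^{3} e^{3 x}
So the left-hand side equals
  - 6 A^{3} t^{6} x^{4} + 2 A^{3} t^{5} x^{6} - 2 A^{2} B t^{4} x^{4} e^{t} e^{x} - 12 A^{2} B t^{4} x^{2} e^{t} e^{x} + 4 A^{2} B t^{3} x^{4} e^{t} e^{x} - 3 A^{2} C t^{4} x^{4} e^{x} - 12 A^{2} C t^{4} x^{2} e^{x} + 4 A^{2} C t^{3} x^{4} e^{x} - 4 A B^{2} t^{2} x^{2} e^{2 t} e^{2 x} - 6 A B^{2} t^{2} e^{2 t} e^{2 x} + 2 A B^{2} t x^{2} e^{2 t} e^{2 x} - 10 A B C t^{2} x^{2} e^{t} e^{2 x} - 12 A B C t^{2} e^{t} e^{2 x} + 4 A B C t x^{2} e^{t} e^{2 x} - 6 A C^{2} t^{2} x^{2} e^{2 x} - 6 A C^{2} t^{2} e^{2 x} + 2 A C^{2} t x^{2} e^{2 x} - 2 B^{3} e^{3 t} e^{3 x} - 7 B^{2} C e^{2 t} e^{3 x} - 8 B C^{2} e^{t} e^{3 x} - 3 C^{3} e^{3 x}
This must equal f(x, t) identically; expanded, f = 162 t^{6} x^{4} - 54 t^{5} x^{6} + 54 t^{4} x^{4} e^{t} e^{x} - 27 t^{4} x^{4} e^{x} + 324 t^{4} x^{2} e^{t} e^{x} - 108 t^{4} x^{2} e^{x} - 108 t^{3} x^{4} e^{t} e^{x} + 36 t^{3} x^{4} e^{x} + 108 t^{2} x^{2} e^{2 t} e^{2 x} - 90 t^{2} x^{2} e^{t} e^{2 x} + 18 t^{2} x^{2} e^{2 x} + 162 t^{2} e^{2 t} e^{2 x} - 108 t^{2} e^{t} e^{2 x} + 18 t^{2} e^{2 x} - 54 t x^{2} e^{2 t} e^{2 x} + 36 t x^{2} e^{t} e^{2 x} - 6 t x^{2} e^{2 x} + 54 e^{3 t} e^{3 x} - 63 e^{2 t} e^{3 x} + 24 e^{t} e^{3 x} - 3 e^{3 x}.
Matching coefficients of the independent functions:
(each divided by its leading coefficient; functions giving the same equation are listed together)
  [t^{2} e^{2 x}, t x^{2} e^{2 x}, t^{2} x^{2} e^{2 x}]:  A C^{2} + 3 = 0
  [t^{5} x^{6}, t^{6} x^{4}]:  A^{3} + 27 = 0
  [e^{t} e^{3 x}]:  B C^{2} + 3 = 0
  [e^{2 t} e^{3 x}]:  B^{2} C - 9 = 0
  [e^{3 t} e^{3 x}]:  B^{3} + 27 = 0
  [t^{2} e^{t} e^{2 x}, t x^{2} e^{t} e^{2 x}, t^{2} x^{2} e^{t} e^{2 x}]:  A B C - 9 = 0
  [t^{2} e^{2 t} e^{2 x}, t x^{2} e^{2 t} e^{2 x}, t^{2} x^{2} e^{2 t} e^{2 x}]:  A B^{2} + 27 = 0
  [t^{3} x^{4} e^{x}, t^{4} x^{2} e^{x}, t^{4} x^{4} e^{x}]:  A^{2} C - 9 = 0
  [t^{3} x^{4} e^{t} e^{x}, t^{4} x^{2} e^{t} e^{x}, t^{4} x^{4} e^{t} e^{x}]:  A^{2} B + 27 = 0
  [e^{3 x}]:  C^{3} - 1 = 0
Solving: A = -3, B = -3, C = 1.
Check against the point condition:
  u(0, 0) = -2  ⟹  B + C = -2  ✓
Hence u(x, t) = - 3 t^{2} x^{2} + e^{x} - 3 e^{t + x}.

Answer: u(x, t) = - 3 t^{2} x^{2} + e^{x} - 3 e^{t + x}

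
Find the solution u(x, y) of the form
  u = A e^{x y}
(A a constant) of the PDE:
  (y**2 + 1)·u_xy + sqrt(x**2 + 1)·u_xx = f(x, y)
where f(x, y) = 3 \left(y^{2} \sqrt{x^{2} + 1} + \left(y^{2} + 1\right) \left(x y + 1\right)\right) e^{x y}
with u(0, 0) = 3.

Substitute the ansatz u = A e^{x y} into the left-hand side.
Derivatives of the ansatz:
  u_xy = A x y e^{x y} + A e^{x y}
  u_xx = A y^{2} e^{x y}
Term by term:
  (y**2 + 1)·u_xy = A x y^{3} e^{x y} + A x y e^{x y} + A y^{2} e^{x y} + A e^{x y}
  sqrt(x**2 + 1)·u_xx = A y^{2} \sqrt{x^{2} + 1} e^{x y}
So the left-hand side equals
  A x y^{3} e^{x y} + A x y e^{x y} + A y^{2} \sqrt{x^{2} + 1} e^{x y} + A y^{2} e^{x y} + A e^{x y}
This must equal f(x, y) identically; expanded, f = 3 x y^{3} e^{x y} + 3 x y e^{x y} + 3 y^{2} \sqrt{x^{2} + 1} e^{x y} + 3 y^{2} e^{x y} + 3 e^{x y}.
Matching coefficients of the independent functions:
  [y^{2} e^{x y}, x y e^{x y}, x y^{3} e^{x y}, y^{2} \sqrt{x^{2} + 1} e^{x y}, …]:  A = 3
Solving: A = 3.
Check against the point condition:
  u(0, 0) = 3  ⟹  A = 3  ✓
Hence u(x, y) = 3 e^{x y}.

Answer: u(x, y) = 3 e^{x y}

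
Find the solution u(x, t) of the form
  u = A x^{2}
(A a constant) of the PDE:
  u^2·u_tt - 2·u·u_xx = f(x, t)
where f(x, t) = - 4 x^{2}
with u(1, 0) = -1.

Substitute the ansatz u = A x^{2} into the left-hand side.
Derivatives of the ansatz:
  u_tt = 0
  u_xx = 2 A
Term by term:
  u^2·u_tt = 0
  -2·u·u_xx = - 4 A^{2} x^{2}
So the left-hand side equals
  - 4 A^{2} x^{2}
This must equal f(x, t) = - 4 x^{2} identically.
Matching coefficients of the independent functions:
  [x^{2}]:  - 4 A^{2} = -4
These equations allow (A) = (-1) or (1).
Impose the point condition(s):
  u(1, 0) = -1  ⟹  A = -1
Only A = -1 satisfies everything.
Hence u(x, t) = - x^{2}.

Answer: u(x, t) = - x^{2}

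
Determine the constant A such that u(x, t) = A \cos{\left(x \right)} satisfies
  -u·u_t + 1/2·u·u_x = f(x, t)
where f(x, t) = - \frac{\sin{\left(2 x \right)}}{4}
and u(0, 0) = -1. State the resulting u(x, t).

Substitute the ansatz u = A \cos{\left(x \right)} into the left-hand side.
Derivatives of the ansatz:
  u_t = 0
  u_x = - A \sin{\left(x \right)}
Term by term:
  -u·u_t = 0
  1/2·u·u_x = - \frac{A^{2} \sin{\left(x \right)} \cos{\left(x \right)}}{2}
So the left-hand side equals
  - \frac{A^{2} \sin{\left(x \right)} \cos{\left(x \right)}}{2}
This must equal f(x, t) identically; expanded, f = - \frac{\sin{\left(x \right)} \cos{\left(x \right)}}{2}.
Matching coefficients of the independent functions:
  [\sin{\left(x \right)} \cos{\left(x \right)}]:  - \frac{A^{2}}{2} = - \frac{1}{2}
These equations allow (A) = (-1) or (1).
Impose the point condition(s):
  u(0, 0) = -1  ⟹  A = -1
Only A = -1 satisfies everything.
Hence u(x, t) = - \cos{\left(x \right)}.

Answer: u(x, t) = - \cos{\left(x \right)}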